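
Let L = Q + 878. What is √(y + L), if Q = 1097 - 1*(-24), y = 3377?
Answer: 16*√21 ≈ 73.321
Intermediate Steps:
Q = 1121 (Q = 1097 + 24 = 1121)
L = 1999 (L = 1121 + 878 = 1999)
√(y + L) = √(3377 + 1999) = √5376 = 16*√21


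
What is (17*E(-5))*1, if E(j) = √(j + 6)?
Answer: 17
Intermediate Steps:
E(j) = √(6 + j)
(17*E(-5))*1 = (17*√(6 - 5))*1 = (17*√1)*1 = (17*1)*1 = 17*1 = 17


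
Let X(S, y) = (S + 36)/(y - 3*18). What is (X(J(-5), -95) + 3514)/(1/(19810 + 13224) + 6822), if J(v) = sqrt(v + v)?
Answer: 17294950700/33578334401 - 33034*I*sqrt(10)/33578334401 ≈ 0.51506 - 3.111e-6*I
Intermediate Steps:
J(v) = sqrt(2)*sqrt(v) (J(v) = sqrt(2*v) = sqrt(2)*sqrt(v))
X(S, y) = (36 + S)/(-54 + y) (X(S, y) = (36 + S)/(y - 54) = (36 + S)/(-54 + y))
(X(J(-5), -95) + 3514)/(1/(19810 + 13224) + 6822) = ((36 + sqrt(2)*sqrt(-5))/(-54 - 95) + 3514)/(1/(19810 + 13224) + 6822) = ((36 + sqrt(2)*(I*sqrt(5)))/(-149) + 3514)/(1/33034 + 6822) = (-(36 + I*sqrt(10))/149 + 3514)/(1/33034 + 6822) = ((-36/149 - I*sqrt(10)/149) + 3514)/(225357949/33034) = (523550/149 - I*sqrt(10)/149)*(33034/225357949) = 17294950700/33578334401 - 33034*I*sqrt(10)/33578334401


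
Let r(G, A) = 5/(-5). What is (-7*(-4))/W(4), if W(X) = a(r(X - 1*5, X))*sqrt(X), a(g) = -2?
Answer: -7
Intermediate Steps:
r(G, A) = -1 (r(G, A) = 5*(-1/5) = -1)
W(X) = -2*sqrt(X)
(-7*(-4))/W(4) = (-7*(-4))/((-2*sqrt(4))) = 28/(-2*2) = 28/(-4) = -1/4*28 = -7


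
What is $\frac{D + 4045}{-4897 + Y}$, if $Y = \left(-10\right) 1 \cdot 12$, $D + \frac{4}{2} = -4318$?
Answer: $\frac{275}{5017} \approx 0.054814$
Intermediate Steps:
$D = -4320$ ($D = -2 - 4318 = -4320$)
$Y = -120$ ($Y = \left(-10\right) 12 = -120$)
$\frac{D + 4045}{-4897 + Y} = \frac{-4320 + 4045}{-4897 - 120} = - \frac{275}{-5017} = \left(-275\right) \left(- \frac{1}{5017}\right) = \frac{275}{5017}$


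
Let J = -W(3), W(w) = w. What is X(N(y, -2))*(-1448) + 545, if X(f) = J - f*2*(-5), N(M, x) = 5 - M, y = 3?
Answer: -24071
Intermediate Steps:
J = -3 (J = -1*3 = -3)
X(f) = -3 + 10*f (X(f) = -3 - f*2*(-5) = -3 - 2*f*(-5) = -3 - (-10)*f = -3 + 10*f)
X(N(y, -2))*(-1448) + 545 = (-3 + 10*(5 - 1*3))*(-1448) + 545 = (-3 + 10*(5 - 3))*(-1448) + 545 = (-3 + 10*2)*(-1448) + 545 = (-3 + 20)*(-1448) + 545 = 17*(-1448) + 545 = -24616 + 545 = -24071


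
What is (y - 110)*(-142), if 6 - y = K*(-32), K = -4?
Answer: 32944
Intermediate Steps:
y = -122 (y = 6 - (-4)*(-32) = 6 - 1*128 = 6 - 128 = -122)
(y - 110)*(-142) = (-122 - 110)*(-142) = -232*(-142) = 32944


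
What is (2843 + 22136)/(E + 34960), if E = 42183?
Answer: 24979/77143 ≈ 0.32380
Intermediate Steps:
(2843 + 22136)/(E + 34960) = (2843 + 22136)/(42183 + 34960) = 24979/77143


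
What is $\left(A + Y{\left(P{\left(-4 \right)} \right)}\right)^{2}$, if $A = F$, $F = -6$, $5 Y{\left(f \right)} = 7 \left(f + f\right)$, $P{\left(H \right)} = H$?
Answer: $\frac{7396}{25} \approx 295.84$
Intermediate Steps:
$Y{\left(f \right)} = \frac{14 f}{5}$ ($Y{\left(f \right)} = \frac{7 \left(f + f\right)}{5} = \frac{7 \cdot 2 f}{5} = \frac{14 f}{5}$)
$A = -6$
$\left(A + Y{\left(P{\left(-4 \right)} \right)}\right)^{2} = \left(-6 + \frac{14}{5} \left(-4\right)\right)^{2} = \left(-6 - \frac{56}{5}\right)^{2} = \left(- \frac{86}{5}\right)^{2} = \frac{7396}{25}$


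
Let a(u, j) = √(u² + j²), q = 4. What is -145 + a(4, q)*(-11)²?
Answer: -145 + 484*√2 ≈ 539.48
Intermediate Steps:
a(u, j) = √(j² + u²)
-145 + a(4, q)*(-11)² = -145 + √(4² + 4²)*(-11)² = -145 + √(16 + 16)*121 = -145 + √32*121 = -145 + (4*√2)*121 = -145 + 484*√2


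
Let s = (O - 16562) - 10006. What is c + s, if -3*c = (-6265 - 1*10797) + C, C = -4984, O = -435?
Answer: -58963/3 ≈ -19654.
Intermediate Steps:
s = -27003 (s = (-435 - 16562) - 10006 = -16997 - 10006 = -27003)
c = 22046/3 (c = -((-6265 - 1*10797) - 4984)/3 = -((-6265 - 10797) - 4984)/3 = -(-17062 - 4984)/3 = -⅓*(-22046) = 22046/3 ≈ 7348.7)
c + s = 22046/3 - 27003 = -58963/3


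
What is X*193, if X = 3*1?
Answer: 579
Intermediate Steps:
X = 3
X*193 = 3*193 = 579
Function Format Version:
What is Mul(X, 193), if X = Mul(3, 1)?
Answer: 579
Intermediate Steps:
X = 3
Mul(X, 193) = Mul(3, 193) = 579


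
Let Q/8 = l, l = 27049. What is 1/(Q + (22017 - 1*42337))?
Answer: 1/196072 ≈ 5.1002e-6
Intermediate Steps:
Q = 216392 (Q = 8*27049 = 216392)
1/(Q + (22017 - 1*42337)) = 1/(216392 + (22017 - 1*42337)) = 1/(216392 + (22017 - 42337)) = 1/(216392 - 20320) = 1/196072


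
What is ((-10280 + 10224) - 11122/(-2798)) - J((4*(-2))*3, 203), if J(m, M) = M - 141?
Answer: -159521/1399 ≈ -114.03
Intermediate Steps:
J(m, M) = -141 + M
((-10280 + 10224) - 11122/(-2798)) - J((4*(-2))*3, 203) = ((-10280 + 10224) - 11122/(-2798)) - (-141 + 203) = (-56 - 11122*(-1/2798)) - 1*62 = (-56 + 5561/1399) - 62 = -72783/1399 - 62 = -159521/1399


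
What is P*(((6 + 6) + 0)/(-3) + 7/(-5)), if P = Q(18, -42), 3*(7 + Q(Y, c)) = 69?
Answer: -432/5 ≈ -86.400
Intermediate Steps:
Q(Y, c) = 16 (Q(Y, c) = -7 + (⅓)*69 = -7 + 23 = 16)
P = 16
P*(((6 + 6) + 0)/(-3) + 7/(-5)) = 16*(((6 + 6) + 0)/(-3) + 7/(-5)) = 16*((12 + 0)*(-⅓) + 7*(-⅕)) = 16*(12*(-⅓) - 7/5) = 16*(-4 - 7/5) = 16*(-27/5) = -432/5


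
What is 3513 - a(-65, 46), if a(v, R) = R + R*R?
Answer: 1351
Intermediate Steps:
a(v, R) = R + R²
3513 - a(-65, 46) = 3513 - 46*(1 + 46) = 3513 - 46*47 = 3513 - 1*2162 = 3513 - 2162 = 1351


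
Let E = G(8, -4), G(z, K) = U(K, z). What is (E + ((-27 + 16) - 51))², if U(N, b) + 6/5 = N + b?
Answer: 87616/25 ≈ 3504.6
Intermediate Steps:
U(N, b) = -6/5 + N + b (U(N, b) = -6/5 + (N + b) = -6/5 + N + b)
G(z, K) = -6/5 + K + z
E = 14/5 (E = -6/5 - 4 + 8 = 14/5 ≈ 2.8000)
(E + ((-27 + 16) - 51))² = (14/5 + ((-27 + 16) - 51))² = (14/5 + (-11 - 51))² = (14/5 - 62)² = (-296/5)² = 87616/25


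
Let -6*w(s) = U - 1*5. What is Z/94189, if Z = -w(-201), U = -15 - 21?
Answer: -41/565134 ≈ -7.2549e-5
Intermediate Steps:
U = -36
w(s) = 41/6 (w(s) = -(-36 - 1*5)/6 = -(-36 - 5)/6 = -⅙*(-41) = 41/6)
Z = -41/6 (Z = -1*41/6 = -41/6 ≈ -6.8333)
Z/94189 = -41/6/94189 = -41/6*1/94189 = -41/565134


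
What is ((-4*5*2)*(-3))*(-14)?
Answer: -1680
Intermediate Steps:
((-4*5*2)*(-3))*(-14) = (-20*2*(-3))*(-14) = -40*(-3)*(-14) = 120*(-14) = -1680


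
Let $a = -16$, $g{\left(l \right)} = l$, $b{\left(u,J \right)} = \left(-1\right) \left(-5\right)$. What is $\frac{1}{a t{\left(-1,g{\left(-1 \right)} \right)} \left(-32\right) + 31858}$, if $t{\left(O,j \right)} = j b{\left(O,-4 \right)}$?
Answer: $\frac{1}{29298} \approx 3.4132 \cdot 10^{-5}$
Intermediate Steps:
$b{\left(u,J \right)} = 5$
$t{\left(O,j \right)} = 5 j$ ($t{\left(O,j \right)} = j 5 = 5 j$)
$\frac{1}{a t{\left(-1,g{\left(-1 \right)} \right)} \left(-32\right) + 31858} = \frac{1}{- 16 \cdot 5 \left(-1\right) \left(-32\right) + 31858} = \frac{1}{\left(-16\right) \left(-5\right) \left(-32\right) + 31858} = \frac{1}{80 \left(-32\right) + 31858} = \frac{1}{-2560 + 31858} = \frac{1}{29298}$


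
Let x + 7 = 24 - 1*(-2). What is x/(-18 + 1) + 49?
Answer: 814/17 ≈ 47.882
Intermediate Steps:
x = 19 (x = -7 + (24 - 1*(-2)) = -7 + (24 + 2) = -7 + 26 = 19)
x/(-18 + 1) + 49 = 19/(-18 + 1) + 49 = 19/(-17) + 49 = 19*(-1/17) + 49 = -19/17 + 49 = 814/17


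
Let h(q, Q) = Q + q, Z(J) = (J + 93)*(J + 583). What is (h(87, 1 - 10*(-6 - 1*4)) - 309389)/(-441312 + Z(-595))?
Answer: 103067/145096 ≈ 0.71034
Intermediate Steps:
Z(J) = (93 + J)*(583 + J)
(h(87, 1 - 10*(-6 - 1*4)) - 309389)/(-441312 + Z(-595)) = (((1 - 10*(-6 - 1*4)) + 87) - 309389)/(-441312 + (54219 + (-595)² + 676*(-595))) = (((1 - 10*(-6 - 4)) + 87) - 309389)/(-441312 + (54219 + 354025 - 402220)) = (((1 - 10*(-10)) + 87) - 309389)/(-441312 + 6024) = (((1 + 100) + 87) - 309389)/(-435288) = ((101 + 87) - 309389)*(-1/435288) = (188 - 309389)*(-1/435288) = -309201*(-1/435288) = 103067/145096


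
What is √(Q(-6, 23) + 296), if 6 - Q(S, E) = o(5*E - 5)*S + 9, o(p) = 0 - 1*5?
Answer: √263 ≈ 16.217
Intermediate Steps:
o(p) = -5 (o(p) = 0 - 5 = -5)
Q(S, E) = -3 + 5*S (Q(S, E) = 6 - (-5*S + 9) = 6 - (9 - 5*S) = 6 + (-9 + 5*S) = -3 + 5*S)
√(Q(-6, 23) + 296) = √((-3 + 5*(-6)) + 296) = √((-3 - 30) + 296) = √(-33 + 296) = √263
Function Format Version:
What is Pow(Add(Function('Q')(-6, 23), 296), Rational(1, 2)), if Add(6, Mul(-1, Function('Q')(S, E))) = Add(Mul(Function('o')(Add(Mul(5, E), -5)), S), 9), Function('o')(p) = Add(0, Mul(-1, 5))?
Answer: Pow(263, Rational(1, 2)) ≈ 16.217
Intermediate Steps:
Function('o')(p) = -5 (Function('o')(p) = Add(0, -5) = -5)
Function('Q')(S, E) = Add(-3, Mul(5, S)) (Function('Q')(S, E) = Add(6, Mul(-1, Add(Mul(-5, S), 9))) = Add(6, Mul(-1, Add(9, Mul(-5, S)))) = Add(6, Add(-9, Mul(5, S))) = Add(-3, Mul(5, S)))
Pow(Add(Function('Q')(-6, 23), 296), Rational(1, 2)) = Pow(Add(Add(-3, Mul(5, -6)), 296), Rational(1, 2)) = Pow(Add(Add(-3, -30), 296), Rational(1, 2)) = Pow(Add(-33, 296), Rational(1, 2)) = Pow(263, Rational(1, 2))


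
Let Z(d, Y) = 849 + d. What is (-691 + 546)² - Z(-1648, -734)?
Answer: 21824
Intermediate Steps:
(-691 + 546)² - Z(-1648, -734) = (-691 + 546)² - (849 - 1648) = (-145)² - 1*(-799) = 21025 + 799 = 21824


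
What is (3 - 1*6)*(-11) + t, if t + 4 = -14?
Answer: 15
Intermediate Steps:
t = -18 (t = -4 - 14 = -18)
(3 - 1*6)*(-11) + t = (3 - 1*6)*(-11) - 18 = (3 - 6)*(-11) - 18 = -3*(-11) - 18 = 33 - 18 = 15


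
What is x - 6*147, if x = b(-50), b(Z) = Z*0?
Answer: -882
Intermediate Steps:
b(Z) = 0
x = 0
x - 6*147 = 0 - 6*147 = 0 - 882 = -882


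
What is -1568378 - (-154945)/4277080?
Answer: -1341615604259/855416 ≈ -1.5684e+6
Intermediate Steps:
-1568378 - (-154945)/4277080 = -1568378 - 1*(-30989/855416) = -1568378 + 30989/855416 = -1341615604259/855416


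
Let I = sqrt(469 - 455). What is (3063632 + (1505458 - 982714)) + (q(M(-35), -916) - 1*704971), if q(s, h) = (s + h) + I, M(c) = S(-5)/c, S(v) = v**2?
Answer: 20163418/7 + sqrt(14) ≈ 2.8805e+6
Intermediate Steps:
I = sqrt(14) ≈ 3.7417
M(c) = 25/c (M(c) = (-5)**2/c = 25/c)
q(s, h) = h + s + sqrt(14) (q(s, h) = (s + h) + sqrt(14) = (h + s) + sqrt(14) = h + s + sqrt(14))
(3063632 + (1505458 - 982714)) + (q(M(-35), -916) - 1*704971) = (3063632 + (1505458 - 982714)) + ((-916 + 25/(-35) + sqrt(14)) - 1*704971) = (3063632 + 522744) + ((-916 + 25*(-1/35) + sqrt(14)) - 704971) = 3586376 + ((-916 - 5/7 + sqrt(14)) - 704971) = 3586376 + ((-6417/7 + sqrt(14)) - 704971) = 3586376 + (-4941214/7 + sqrt(14)) = 20163418/7 + sqrt(14)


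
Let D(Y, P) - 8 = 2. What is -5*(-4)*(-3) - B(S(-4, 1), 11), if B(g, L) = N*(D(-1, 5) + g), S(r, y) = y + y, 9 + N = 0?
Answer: 48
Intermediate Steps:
D(Y, P) = 10 (D(Y, P) = 8 + 2 = 10)
N = -9 (N = -9 + 0 = -9)
S(r, y) = 2*y
B(g, L) = -90 - 9*g (B(g, L) = -9*(10 + g) = -90 - 9*g)
-5*(-4)*(-3) - B(S(-4, 1), 11) = -5*(-4)*(-3) - (-90 - 18) = 20*(-3) - (-90 - 9*2) = -60 - (-90 - 18) = -60 - 1*(-108) = -60 + 108 = 48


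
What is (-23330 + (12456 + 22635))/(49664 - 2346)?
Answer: 11761/47318 ≈ 0.24855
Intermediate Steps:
(-23330 + (12456 + 22635))/(49664 - 2346) = (-23330 + 35091)/47318 = 11761*(1/47318) = 11761/47318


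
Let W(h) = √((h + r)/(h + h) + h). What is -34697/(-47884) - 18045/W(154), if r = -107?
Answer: 34697/47884 - 36090*√3655883/47479 ≈ -1452.7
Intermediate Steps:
W(h) = √(h + (-107 + h)/(2*h)) (W(h) = √((h - 107)/(h + h) + h) = √((-107 + h)/((2*h)) + h) = √((-107 + h)*(1/(2*h)) + h) = √((-107 + h)/(2*h) + h) = √(h + (-107 + h)/(2*h)))
-34697/(-47884) - 18045/W(154) = -34697/(-47884) - 18045*2/√(2 - 214/154 + 4*154) = -34697*(-1/47884) - 18045*2/√(2 - 214*1/154 + 616) = 34697/47884 - 18045*2/√(2 - 107/77 + 616) = 34697/47884 - 18045*2*√3655883/47479 = 34697/47884 - 36090*√3655883/47479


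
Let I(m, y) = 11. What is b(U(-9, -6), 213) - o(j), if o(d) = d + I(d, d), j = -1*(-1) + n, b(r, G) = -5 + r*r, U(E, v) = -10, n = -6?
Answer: 89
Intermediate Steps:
b(r, G) = -5 + r**2
j = -5 (j = -1*(-1) - 6 = 1 - 6 = -5)
o(d) = 11 + d (o(d) = d + 11 = 11 + d)
b(U(-9, -6), 213) - o(j) = (-5 + (-10)**2) - (11 - 5) = (-5 + 100) - 1*6 = 95 - 6 = 89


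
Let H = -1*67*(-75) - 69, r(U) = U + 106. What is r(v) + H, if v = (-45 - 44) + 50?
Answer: 5023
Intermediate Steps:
v = -39 (v = -89 + 50 = -39)
r(U) = 106 + U
H = 4956 (H = -67*(-75) - 69 = 5025 - 69 = 4956)
r(v) + H = (106 - 39) + 4956 = 67 + 4956 = 5023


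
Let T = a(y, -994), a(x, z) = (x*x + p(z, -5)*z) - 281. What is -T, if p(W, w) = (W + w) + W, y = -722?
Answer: -2502045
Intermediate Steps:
p(W, w) = w + 2*W
a(x, z) = -281 + x² + z*(-5 + 2*z) (a(x, z) = (x*x + (-5 + 2*z)*z) - 281 = (x² + z*(-5 + 2*z)) - 281 = -281 + x² + z*(-5 + 2*z))
T = 2502045 (T = -281 + (-722)² - 994*(-5 + 2*(-994)) = -281 + 521284 - 994*(-5 - 1988) = -281 + 521284 - 994*(-1993) = -281 + 521284 + 1981042 = 2502045)
-T = -1*2502045 = -2502045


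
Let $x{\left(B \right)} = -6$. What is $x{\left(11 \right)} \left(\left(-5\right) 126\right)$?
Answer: $3780$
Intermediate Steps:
$x{\left(11 \right)} \left(\left(-5\right) 126\right) = - 6 \left(\left(-5\right) 126\right) = \left(-6\right) \left(-630\right) = 3780$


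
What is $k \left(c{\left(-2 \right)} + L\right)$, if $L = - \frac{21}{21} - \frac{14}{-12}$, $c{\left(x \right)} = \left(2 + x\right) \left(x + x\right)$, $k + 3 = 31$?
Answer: $\frac{14}{3} \approx 4.6667$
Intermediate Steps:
$k = 28$ ($k = -3 + 31 = 28$)
$c{\left(x \right)} = 2 x \left(2 + x\right)$ ($c{\left(x \right)} = \left(2 + x\right) 2 x = 2 x \left(2 + x\right)$)
$L = \frac{1}{6}$ ($L = \left(-21\right) \frac{1}{21} - - \frac{7}{6} = -1 + \frac{7}{6} = \frac{1}{6} \approx 0.16667$)
$k \left(c{\left(-2 \right)} + L\right) = 28 \left(2 \left(-2\right) \left(2 - 2\right) + \frac{1}{6}\right) = 28 \left(2 \left(-2\right) 0 + \frac{1}{6}\right) = 28 \left(0 + \frac{1}{6}\right) = 28 \cdot \frac{1}{6} = \frac{14}{3}$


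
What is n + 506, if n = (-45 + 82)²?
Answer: 1875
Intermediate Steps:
n = 1369 (n = 37² = 1369)
n + 506 = 1369 + 506 = 1875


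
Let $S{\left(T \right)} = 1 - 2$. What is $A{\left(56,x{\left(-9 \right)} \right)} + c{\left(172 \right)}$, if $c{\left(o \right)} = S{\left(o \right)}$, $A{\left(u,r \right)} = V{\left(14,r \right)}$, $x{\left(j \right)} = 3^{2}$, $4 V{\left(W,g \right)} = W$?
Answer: $\frac{5}{2} \approx 2.5$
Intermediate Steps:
$V{\left(W,g \right)} = \frac{W}{4}$
$S{\left(T \right)} = -1$ ($S{\left(T \right)} = 1 - 2 = -1$)
$x{\left(j \right)} = 9$
$A{\left(u,r \right)} = \frac{7}{2}$ ($A{\left(u,r \right)} = \frac{1}{4} \cdot 14 = \frac{7}{2}$)
$c{\left(o \right)} = -1$
$A{\left(56,x{\left(-9 \right)} \right)} + c{\left(172 \right)} = \frac{7}{2} - 1 = \frac{5}{2}$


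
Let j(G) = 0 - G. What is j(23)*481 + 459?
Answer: -10604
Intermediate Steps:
j(G) = -G
j(23)*481 + 459 = -1*23*481 + 459 = -23*481 + 459 = -11063 + 459 = -10604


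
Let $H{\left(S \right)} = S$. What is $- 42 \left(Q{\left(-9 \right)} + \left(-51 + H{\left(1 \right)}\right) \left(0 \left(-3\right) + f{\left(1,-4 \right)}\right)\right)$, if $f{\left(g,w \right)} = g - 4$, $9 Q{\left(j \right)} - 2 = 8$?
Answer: $- \frac{19040}{3} \approx -6346.7$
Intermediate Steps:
$Q{\left(j \right)} = \frac{10}{9}$ ($Q{\left(j \right)} = \frac{2}{9} + \frac{1}{9} \cdot 8 = \frac{2}{9} + \frac{8}{9} = \frac{10}{9}$)
$f{\left(g,w \right)} = -4 + g$ ($f{\left(g,w \right)} = g - 4 = -4 + g$)
$- 42 \left(Q{\left(-9 \right)} + \left(-51 + H{\left(1 \right)}\right) \left(0 \left(-3\right) + f{\left(1,-4 \right)}\right)\right) = - 42 \left(\frac{10}{9} + \left(-51 + 1\right) \left(0 \left(-3\right) + \left(-4 + 1\right)\right)\right) = - 42 \left(\frac{10}{9} - 50 \left(0 - 3\right)\right) = - 42 \left(\frac{10}{9} - -150\right) = - 42 \left(\frac{10}{9} + 150\right) = \left(-42\right) \frac{1360}{9} = - \frac{19040}{3}$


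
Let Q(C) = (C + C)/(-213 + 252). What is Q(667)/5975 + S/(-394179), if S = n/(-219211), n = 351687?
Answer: 38450240379007/6711770354832075 ≈ 0.0057288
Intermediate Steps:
Q(C) = 2*C/39 (Q(C) = (2*C)/39 = (2*C)*(1/39) = 2*C/39)
S = -351687/219211 (S = 351687/(-219211) = 351687*(-1/219211) = -351687/219211 ≈ -1.6043)
Q(667)/5975 + S/(-394179) = ((2/39)*667)/5975 - 351687/219211/(-394179) = (1334/39)*(1/5975) - 351687/219211*(-1/394179) = 1334/233025 + 117229/28802790923 = 38450240379007/6711770354832075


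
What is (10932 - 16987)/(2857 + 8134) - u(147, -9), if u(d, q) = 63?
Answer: -698488/10991 ≈ -63.551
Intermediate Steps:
(10932 - 16987)/(2857 + 8134) - u(147, -9) = (10932 - 16987)/(2857 + 8134) - 1*63 = -6055/10991 - 63 = -698488/10991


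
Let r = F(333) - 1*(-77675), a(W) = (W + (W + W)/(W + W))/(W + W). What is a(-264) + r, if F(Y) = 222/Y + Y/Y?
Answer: 13671181/176 ≈ 77677.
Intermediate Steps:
a(W) = (1 + W)/(2*W) (a(W) = (W + (2*W)/((2*W)))/((2*W)) = (W + (2*W)*(1/(2*W)))*(1/(2*W)) = (W + 1)*(1/(2*W)) = (1 + W)*(1/(2*W)) = (1 + W)/(2*W))
F(Y) = 1 + 222/Y (F(Y) = 222/Y + 1 = 1 + 222/Y)
r = 233030/3 (r = (222 + 333)/333 - 1*(-77675) = (1/333)*555 + 77675 = 5/3 + 77675 = 233030/3 ≈ 77677.)
a(-264) + r = (½)*(1 - 264)/(-264) + 233030/3 = (½)*(-1/264)*(-263) + 233030/3 = 263/528 + 233030/3 = 13671181/176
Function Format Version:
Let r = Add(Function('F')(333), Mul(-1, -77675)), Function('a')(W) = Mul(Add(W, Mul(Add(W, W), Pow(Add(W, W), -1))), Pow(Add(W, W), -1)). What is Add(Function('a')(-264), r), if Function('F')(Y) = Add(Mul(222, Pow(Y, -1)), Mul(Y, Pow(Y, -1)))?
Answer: Rational(13671181, 176) ≈ 77677.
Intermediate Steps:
Function('a')(W) = Mul(Rational(1, 2), Pow(W, -1), Add(1, W)) (Function('a')(W) = Mul(Add(W, Mul(Mul(2, W), Pow(Mul(2, W), -1))), Pow(Mul(2, W), -1)) = Mul(Add(W, Mul(Mul(2, W), Mul(Rational(1, 2), Pow(W, -1)))), Mul(Rational(1, 2), Pow(W, -1))) = Mul(Add(W, 1), Mul(Rational(1, 2), Pow(W, -1))) = Mul(Add(1, W), Mul(Rational(1, 2), Pow(W, -1))) = Mul(Rational(1, 2), Pow(W, -1), Add(1, W)))
Function('F')(Y) = Add(1, Mul(222, Pow(Y, -1))) (Function('F')(Y) = Add(Mul(222, Pow(Y, -1)), 1) = Add(1, Mul(222, Pow(Y, -1))))
r = Rational(233030, 3) (r = Add(Mul(Pow(333, -1), Add(222, 333)), Mul(-1, -77675)) = Add(Mul(Rational(1, 333), 555), 77675) = Add(Rational(5, 3), 77675) = Rational(233030, 3) ≈ 77677.)
Add(Function('a')(-264), r) = Add(Mul(Rational(1, 2), Pow(-264, -1), Add(1, -264)), Rational(233030, 3)) = Add(Mul(Rational(1, 2), Rational(-1, 264), -263), Rational(233030, 3)) = Add(Rational(263, 528), Rational(233030, 3)) = Rational(13671181, 176)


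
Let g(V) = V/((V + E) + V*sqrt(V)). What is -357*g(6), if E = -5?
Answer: 2142/215 - 12852*sqrt(6)/215 ≈ -136.46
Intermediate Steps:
g(V) = V/(-5 + V + V**(3/2)) (g(V) = V/((V - 5) + V*sqrt(V)) = V/((-5 + V) + V**(3/2)) = V/(-5 + V + V**(3/2)))
-357*g(6) = -2142/(-5 + 6 + 6**(3/2)) = -2142/(-5 + 6 + 6*sqrt(6)) = -2142/(1 + 6*sqrt(6))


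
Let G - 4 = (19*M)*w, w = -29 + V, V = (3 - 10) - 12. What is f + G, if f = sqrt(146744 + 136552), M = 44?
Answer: -40124 + 4*sqrt(17706) ≈ -39592.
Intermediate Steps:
V = -19 (V = -7 - 12 = -19)
f = 4*sqrt(17706) (f = sqrt(283296) = 4*sqrt(17706) ≈ 532.26)
w = -48 (w = -29 - 19 = -48)
G = -40124 (G = 4 + (19*44)*(-48) = 4 + 836*(-48) = 4 - 40128 = -40124)
f + G = 4*sqrt(17706) - 40124 = -40124 + 4*sqrt(17706)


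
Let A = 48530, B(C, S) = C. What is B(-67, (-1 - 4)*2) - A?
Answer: -48597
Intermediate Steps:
B(-67, (-1 - 4)*2) - A = -67 - 1*48530 = -67 - 48530 = -48597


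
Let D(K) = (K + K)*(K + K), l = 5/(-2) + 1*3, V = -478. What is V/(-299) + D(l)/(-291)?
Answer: 138799/87009 ≈ 1.5952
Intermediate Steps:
l = ½ (l = 5*(-½) + 3 = -5/2 + 3 = ½ ≈ 0.50000)
D(K) = 4*K² (D(K) = (2*K)*(2*K) = 4*K²)
V/(-299) + D(l)/(-291) = -478/(-299) + (4*(½)²)/(-291) = -478*(-1/299) + (4*(¼))*(-1/291) = 478/299 + 1*(-1/291) = 478/299 - 1/291 = 138799/87009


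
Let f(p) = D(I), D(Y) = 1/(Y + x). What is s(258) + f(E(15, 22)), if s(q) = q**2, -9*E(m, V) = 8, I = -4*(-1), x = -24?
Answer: 1331279/20 ≈ 66564.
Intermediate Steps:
I = 4
D(Y) = 1/(-24 + Y) (D(Y) = 1/(Y - 24) = 1/(-24 + Y))
E(m, V) = -8/9 (E(m, V) = -1/9*8 = -8/9)
f(p) = -1/20 (f(p) = 1/(-24 + 4) = 1/(-20) = -1/20)
s(258) + f(E(15, 22)) = 258**2 - 1/20 = 66564 - 1/20 = 1331279/20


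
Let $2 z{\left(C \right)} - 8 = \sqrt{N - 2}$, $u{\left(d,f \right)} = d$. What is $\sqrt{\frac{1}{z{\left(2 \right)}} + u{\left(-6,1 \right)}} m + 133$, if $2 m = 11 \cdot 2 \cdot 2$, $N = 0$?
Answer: $133 + 22 \sqrt{2} \sqrt{\frac{-23 - 3 i \sqrt{2}}{8 + i \sqrt{2}}} \approx 133.2 - 52.789 i$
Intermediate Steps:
$z{\left(C \right)} = 4 + \frac{i \sqrt{2}}{2}$ ($z{\left(C \right)} = 4 + \frac{\sqrt{0 - 2}}{2} = 4 + \frac{\sqrt{-2}}{2} = 4 + \frac{i \sqrt{2}}{2}$)
$m = 22$ ($m = \frac{11 \cdot 2 \cdot 2}{2} = \frac{11 \cdot 4}{2} = \frac{1}{2} \cdot 44 = 22$)
$\sqrt{\frac{1}{z{\left(2 \right)}} + u{\left(-6,1 \right)}} m + 133 = \sqrt{\frac{1}{4 + \frac{i \sqrt{2}}{2}} - 6} \cdot 22 + 133 = \sqrt{-6 + \frac{1}{4 + \frac{i \sqrt{2}}{2}}} \cdot 22 + 133 = 22 \sqrt{-6 + \frac{1}{4 + \frac{i \sqrt{2}}{2}}} + 133 = 133 + 22 \sqrt{-6 + \frac{1}{4 + \frac{i \sqrt{2}}{2}}}$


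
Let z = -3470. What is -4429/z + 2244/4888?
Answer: 1839727/1060085 ≈ 1.7355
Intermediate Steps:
-4429/z + 2244/4888 = -4429/(-3470) + 2244/4888 = -4429*(-1/3470) + 2244*(1/4888) = 4429/3470 + 561/1222 = 1839727/1060085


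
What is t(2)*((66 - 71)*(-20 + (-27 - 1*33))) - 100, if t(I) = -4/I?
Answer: -900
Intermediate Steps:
t(2)*((66 - 71)*(-20 + (-27 - 1*33))) - 100 = (-4/2)*((66 - 71)*(-20 + (-27 - 1*33))) - 100 = (-4*½)*(-5*(-20 + (-27 - 33))) - 100 = -(-10)*(-20 - 60) - 100 = -(-10)*(-80) - 100 = -2*400 - 100 = -800 - 100 = -900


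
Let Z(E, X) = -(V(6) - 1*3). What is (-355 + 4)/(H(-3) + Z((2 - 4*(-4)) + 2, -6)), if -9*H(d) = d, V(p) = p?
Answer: 1053/8 ≈ 131.63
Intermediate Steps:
H(d) = -d/9
Z(E, X) = -3 (Z(E, X) = -(6 - 1*3) = -(6 - 3) = -1*3 = -3)
(-355 + 4)/(H(-3) + Z((2 - 4*(-4)) + 2, -6)) = (-355 + 4)/(-⅑*(-3) - 3) = -351/(⅓ - 3) = -351/(-8/3) = -351*(-3/8) = 1053/8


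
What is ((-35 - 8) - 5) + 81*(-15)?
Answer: -1263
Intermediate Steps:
((-35 - 8) - 5) + 81*(-15) = (-43 - 5) - 1215 = -48 - 1215 = -1263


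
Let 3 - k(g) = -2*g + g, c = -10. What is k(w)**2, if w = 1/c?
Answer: 841/100 ≈ 8.4100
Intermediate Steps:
w = -1/10 (w = 1/(-10) = -1/10 ≈ -0.10000)
k(g) = 3 + g (k(g) = 3 - (-2*g + g) = 3 - (-1)*g = 3 + g)
k(w)**2 = (3 - 1/10)**2 = (29/10)**2 = 841/100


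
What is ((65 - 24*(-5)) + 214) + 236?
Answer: 635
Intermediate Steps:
((65 - 24*(-5)) + 214) + 236 = ((65 + 120) + 214) + 236 = (185 + 214) + 236 = 399 + 236 = 635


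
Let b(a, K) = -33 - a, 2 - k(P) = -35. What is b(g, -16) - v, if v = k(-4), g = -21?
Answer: -49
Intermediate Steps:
k(P) = 37 (k(P) = 2 - 1*(-35) = 2 + 35 = 37)
v = 37
b(g, -16) - v = (-33 - 1*(-21)) - 1*37 = (-33 + 21) - 37 = -12 - 37 = -49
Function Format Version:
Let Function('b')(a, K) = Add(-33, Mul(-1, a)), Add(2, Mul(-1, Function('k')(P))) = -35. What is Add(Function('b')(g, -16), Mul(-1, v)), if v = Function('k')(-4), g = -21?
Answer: -49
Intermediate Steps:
Function('k')(P) = 37 (Function('k')(P) = Add(2, Mul(-1, -35)) = Add(2, 35) = 37)
v = 37
Add(Function('b')(g, -16), Mul(-1, v)) = Add(Add(-33, Mul(-1, -21)), Mul(-1, 37)) = Add(Add(-33, 21), -37) = Add(-12, -37) = -49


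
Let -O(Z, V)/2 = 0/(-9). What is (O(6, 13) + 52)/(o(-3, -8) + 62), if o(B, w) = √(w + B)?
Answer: 3224/3855 - 52*I*√11/3855 ≈ 0.83632 - 0.044738*I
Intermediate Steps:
O(Z, V) = 0 (O(Z, V) = -0/(-9) = -0*(-1)/9 = -2*0 = 0)
o(B, w) = √(B + w)
(O(6, 13) + 52)/(o(-3, -8) + 62) = (0 + 52)/(√(-3 - 8) + 62) = 52/(√(-11) + 62) = 52/(I*√11 + 62) = 52/(62 + I*√11)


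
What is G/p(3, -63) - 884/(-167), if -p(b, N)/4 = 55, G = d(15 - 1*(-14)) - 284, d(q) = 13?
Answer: 239737/36740 ≈ 6.5252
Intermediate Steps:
G = -271 (G = 13 - 284 = -271)
p(b, N) = -220 (p(b, N) = -4*55 = -220)
G/p(3, -63) - 884/(-167) = -271/(-220) - 884/(-167) = -271*(-1/220) - 884*(-1/167) = 271/220 + 884/167 = 239737/36740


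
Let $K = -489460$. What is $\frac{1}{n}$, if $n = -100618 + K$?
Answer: $- \frac{1}{590078} \approx -1.6947 \cdot 10^{-6}$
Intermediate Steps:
$n = -590078$ ($n = -100618 - 489460 = -590078$)
$\frac{1}{n} = \frac{1}{-590078} = - \frac{1}{590078}$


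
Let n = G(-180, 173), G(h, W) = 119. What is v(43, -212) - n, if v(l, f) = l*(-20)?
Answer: -979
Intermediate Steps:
v(l, f) = -20*l
n = 119
v(43, -212) - n = -20*43 - 1*119 = -860 - 119 = -979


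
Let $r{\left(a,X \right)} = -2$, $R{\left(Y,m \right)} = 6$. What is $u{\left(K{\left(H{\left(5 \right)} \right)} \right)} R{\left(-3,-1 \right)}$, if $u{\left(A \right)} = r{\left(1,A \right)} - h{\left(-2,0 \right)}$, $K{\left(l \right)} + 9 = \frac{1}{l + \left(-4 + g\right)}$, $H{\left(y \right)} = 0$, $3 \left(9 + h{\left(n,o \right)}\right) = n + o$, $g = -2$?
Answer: $46$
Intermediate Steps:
$h{\left(n,o \right)} = -9 + \frac{n}{3} + \frac{o}{3}$ ($h{\left(n,o \right)} = -9 + \frac{n + o}{3} = -9 + \left(\frac{n}{3} + \frac{o}{3}\right) = -9 + \frac{n}{3} + \frac{o}{3}$)
$K{\left(l \right)} = -9 + \frac{1}{-6 + l}$ ($K{\left(l \right)} = -9 + \frac{1}{l - 6} = -9 + \frac{1}{-6 + l}$)
$u{\left(A \right)} = \frac{23}{3}$ ($u{\left(A \right)} = -2 - \left(-9 + \frac{1}{3} \left(-2\right) + \frac{1}{3} \cdot 0\right) = -2 - \left(-9 - \frac{2}{3} + 0\right) = -2 - - \frac{29}{3} = -2 + \frac{29}{3} = \frac{23}{3}$)
$u{\left(K{\left(H{\left(5 \right)} \right)} \right)} R{\left(-3,-1 \right)} = \frac{23}{3} \cdot 6 = 46$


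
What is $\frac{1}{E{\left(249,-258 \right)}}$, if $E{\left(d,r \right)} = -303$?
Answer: $- \frac{1}{303} \approx -0.0033003$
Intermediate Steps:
$\frac{1}{E{\left(249,-258 \right)}} = \frac{1}{-303} = - \frac{1}{303}$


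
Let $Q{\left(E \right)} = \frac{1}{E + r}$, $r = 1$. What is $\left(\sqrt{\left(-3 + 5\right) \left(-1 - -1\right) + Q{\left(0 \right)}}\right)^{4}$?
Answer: $1$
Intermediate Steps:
$Q{\left(E \right)} = \frac{1}{1 + E}$ ($Q{\left(E \right)} = \frac{1}{E + 1} = \frac{1}{1 + E}$)
$\left(\sqrt{\left(-3 + 5\right) \left(-1 - -1\right) + Q{\left(0 \right)}}\right)^{4} = \left(\sqrt{\left(-3 + 5\right) \left(-1 - -1\right) + \frac{1}{1 + 0}}\right)^{4} = \left(\sqrt{2 \left(-1 + 1\right) + 1^{-1}}\right)^{4} = \left(\sqrt{2 \cdot 0 + 1}\right)^{4} = \left(\sqrt{0 + 1}\right)^{4} = \left(\sqrt{1}\right)^{4} = 1^{4} = 1$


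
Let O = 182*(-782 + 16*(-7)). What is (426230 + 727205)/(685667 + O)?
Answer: 1153435/522959 ≈ 2.2056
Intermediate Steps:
O = -162708 (O = 182*(-782 - 112) = 182*(-894) = -162708)
(426230 + 727205)/(685667 + O) = (426230 + 727205)/(685667 - 162708) = 1153435/522959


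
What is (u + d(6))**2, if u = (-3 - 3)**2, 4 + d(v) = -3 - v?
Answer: 529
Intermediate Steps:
d(v) = -7 - v (d(v) = -4 + (-3 - v) = -7 - v)
u = 36 (u = (-6)**2 = 36)
(u + d(6))**2 = (36 + (-7 - 1*6))**2 = (36 + (-7 - 6))**2 = (36 - 13)**2 = 23**2 = 529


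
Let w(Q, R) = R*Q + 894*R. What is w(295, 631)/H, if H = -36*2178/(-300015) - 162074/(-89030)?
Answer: 44532599031959/123567323 ≈ 3.6039e+5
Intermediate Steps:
w(Q, R) = 894*R + Q*R (w(Q, R) = Q*R + 894*R = 894*R + Q*R)
H = 123567323/59356301 (H = -78408*(-1/300015) - 162074*(-1/89030) = 8712/33335 + 81037/44515 = 123567323/59356301 ≈ 2.0818)
w(295, 631)/H = (631*(894 + 295))/(123567323/59356301) = (631*1189)*(59356301/123567323) = 750259*(59356301/123567323) = 44532599031959/123567323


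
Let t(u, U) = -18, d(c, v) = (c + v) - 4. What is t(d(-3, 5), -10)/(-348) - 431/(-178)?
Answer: 6383/2581 ≈ 2.4731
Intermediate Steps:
d(c, v) = -4 + c + v
t(d(-3, 5), -10)/(-348) - 431/(-178) = -18/(-348) - 431/(-178) = -18*(-1/348) - 431*(-1/178) = 3/58 + 431/178 = 6383/2581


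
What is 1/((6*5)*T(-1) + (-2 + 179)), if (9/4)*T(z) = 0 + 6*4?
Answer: 1/497 ≈ 0.0020121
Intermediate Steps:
T(z) = 32/3 (T(z) = 4*(0 + 6*4)/9 = 4*(0 + 24)/9 = (4/9)*24 = 32/3)
1/((6*5)*T(-1) + (-2 + 179)) = 1/((6*5)*(32/3) + (-2 + 179)) = 1/(30*(32/3) + 177) = 1/(320 + 177) = 1/497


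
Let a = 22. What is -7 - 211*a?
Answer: -4649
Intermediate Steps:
-7 - 211*a = -7 - 211*22 = -7 - 4642 = -4649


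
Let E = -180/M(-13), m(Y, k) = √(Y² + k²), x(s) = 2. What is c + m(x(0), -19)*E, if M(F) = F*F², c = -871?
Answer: -871 + 180*√365/2197 ≈ -869.43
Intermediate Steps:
M(F) = F³
E = 180/2197 (E = -180/((-13)³) = -180/(-2197) = -180*(-1/2197) = 180/2197 ≈ 0.081930)
c + m(x(0), -19)*E = -871 + √(2² + (-19)²)*(180/2197) = -871 + √(4 + 361)*(180/2197) = -871 + √365*(180/2197) = -871 + 180*√365/2197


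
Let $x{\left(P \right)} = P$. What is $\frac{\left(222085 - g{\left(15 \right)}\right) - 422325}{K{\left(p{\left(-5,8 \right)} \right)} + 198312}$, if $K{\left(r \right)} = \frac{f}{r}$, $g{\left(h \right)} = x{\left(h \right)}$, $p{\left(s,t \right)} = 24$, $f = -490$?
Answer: $- \frac{2403060}{2379499} \approx -1.0099$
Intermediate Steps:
$g{\left(h \right)} = h$
$K{\left(r \right)} = - \frac{490}{r}$
$\frac{\left(222085 - g{\left(15 \right)}\right) - 422325}{K{\left(p{\left(-5,8 \right)} \right)} + 198312} = \frac{\left(222085 - 15\right) - 422325}{- \frac{490}{24} + 198312} = \frac{\left(222085 - 15\right) - 422325}{\left(-490\right) \frac{1}{24} + 198312} = \frac{222070 - 422325}{- \frac{245}{12} + 198312} = - \frac{200255}{\frac{2379499}{12}} = \left(-200255\right) \frac{12}{2379499} = - \frac{2403060}{2379499}$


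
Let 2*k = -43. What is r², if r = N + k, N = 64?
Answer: 7225/4 ≈ 1806.3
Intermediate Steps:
k = -43/2 (k = (½)*(-43) = -43/2 ≈ -21.500)
r = 85/2 (r = 64 - 43/2 = 85/2 ≈ 42.500)
r² = (85/2)² = 7225/4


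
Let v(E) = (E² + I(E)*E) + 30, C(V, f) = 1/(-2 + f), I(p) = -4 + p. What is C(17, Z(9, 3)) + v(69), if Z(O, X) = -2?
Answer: 37103/4 ≈ 9275.8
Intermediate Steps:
v(E) = 30 + E² + E*(-4 + E) (v(E) = (E² + (-4 + E)*E) + 30 = (E² + E*(-4 + E)) + 30 = 30 + E² + E*(-4 + E))
C(17, Z(9, 3)) + v(69) = 1/(-2 - 2) + (30 + 69² + 69*(-4 + 69)) = 1/(-4) + (30 + 4761 + 69*65) = -¼ + (30 + 4761 + 4485) = -¼ + 9276 = 37103/4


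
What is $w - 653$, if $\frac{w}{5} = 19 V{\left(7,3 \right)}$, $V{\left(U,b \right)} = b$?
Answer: $-368$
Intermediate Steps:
$w = 285$ ($w = 5 \cdot 19 \cdot 3 = 5 \cdot 57 = 285$)
$w - 653 = 285 - 653 = -368$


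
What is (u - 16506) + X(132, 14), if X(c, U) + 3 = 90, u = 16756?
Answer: 337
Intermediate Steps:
X(c, U) = 87 (X(c, U) = -3 + 90 = 87)
(u - 16506) + X(132, 14) = (16756 - 16506) + 87 = 250 + 87 = 337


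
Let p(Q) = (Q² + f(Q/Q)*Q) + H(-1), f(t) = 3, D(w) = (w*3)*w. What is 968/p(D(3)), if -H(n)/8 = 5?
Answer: 44/35 ≈ 1.2571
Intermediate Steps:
D(w) = 3*w² (D(w) = (3*w)*w = 3*w²)
H(n) = -40 (H(n) = -8*5 = -40)
p(Q) = -40 + Q² + 3*Q (p(Q) = (Q² + 3*Q) - 40 = -40 + Q² + 3*Q)
968/p(D(3)) = 968/(-40 + (3*3²)² + 3*(3*3²)) = 968/(-40 + (3*9)² + 3*(3*9)) = 968/(-40 + 27² + 3*27) = 968/(-40 + 729 + 81) = 968/770 = 968*(1/770) = 44/35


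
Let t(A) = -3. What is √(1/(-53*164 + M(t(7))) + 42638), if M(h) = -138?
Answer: √3324437949370/8830 ≈ 206.49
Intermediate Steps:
√(1/(-53*164 + M(t(7))) + 42638) = √(1/(-53*164 - 138) + 42638) = √(1/(-8692 - 138) + 42638) = √(1/(-8830) + 42638) = √(-1/8830 + 42638) = √(376493539/8830) = √3324437949370/8830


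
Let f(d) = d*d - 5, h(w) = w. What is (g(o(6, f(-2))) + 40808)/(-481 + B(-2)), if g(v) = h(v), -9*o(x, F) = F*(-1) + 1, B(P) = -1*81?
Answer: -183635/2529 ≈ -72.612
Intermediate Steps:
f(d) = -5 + d**2 (f(d) = d**2 - 5 = -5 + d**2)
B(P) = -81
o(x, F) = -1/9 + F/9 (o(x, F) = -(F*(-1) + 1)/9 = -(-F + 1)/9 = -(1 - F)/9 = -1/9 + F/9)
g(v) = v
(g(o(6, f(-2))) + 40808)/(-481 + B(-2)) = ((-1/9 + (-5 + (-2)**2)/9) + 40808)/(-481 - 81) = ((-1/9 + (-5 + 4)/9) + 40808)/(-562) = ((-1/9 + (1/9)*(-1)) + 40808)*(-1/562) = ((-1/9 - 1/9) + 40808)*(-1/562) = (-2/9 + 40808)*(-1/562) = (367270/9)*(-1/562) = -183635/2529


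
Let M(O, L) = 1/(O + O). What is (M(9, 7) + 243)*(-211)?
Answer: -923125/18 ≈ -51285.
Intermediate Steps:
M(O, L) = 1/(2*O)
(M(9, 7) + 243)*(-211) = ((½)/9 + 243)*(-211) = ((½)*(⅑) + 243)*(-211) = (1/18 + 243)*(-211) = (4375/18)*(-211) = -923125/18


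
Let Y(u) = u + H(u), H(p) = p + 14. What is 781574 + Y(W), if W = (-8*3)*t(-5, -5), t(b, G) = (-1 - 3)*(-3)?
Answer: 781012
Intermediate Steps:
t(b, G) = 12 (t(b, G) = -4*(-3) = 12)
H(p) = 14 + p
W = -288 (W = -8*3*12 = -24*12 = -288)
Y(u) = 14 + 2*u (Y(u) = u + (14 + u) = 14 + 2*u)
781574 + Y(W) = 781574 + (14 + 2*(-288)) = 781574 + (14 - 576) = 781574 - 562 = 781012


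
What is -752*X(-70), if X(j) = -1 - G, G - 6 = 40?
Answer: 35344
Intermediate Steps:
G = 46 (G = 6 + 40 = 46)
X(j) = -47 (X(j) = -1 - 1*46 = -1 - 46 = -47)
-752*X(-70) = -752*(-47) = 35344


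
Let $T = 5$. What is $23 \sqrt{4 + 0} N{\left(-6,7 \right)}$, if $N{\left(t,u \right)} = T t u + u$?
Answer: $-9338$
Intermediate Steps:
$N{\left(t,u \right)} = u + 5 t u$ ($N{\left(t,u \right)} = 5 t u + u = u + 5 t u$)
$23 \sqrt{4 + 0} N{\left(-6,7 \right)} = 23 \sqrt{4 + 0} \cdot 7 \left(1 + 5 \left(-6\right)\right) = 23 \sqrt{4} \cdot 7 \left(1 - 30\right) = 23 \cdot 2 \cdot 7 \left(-29\right) = 46 \left(-203\right) = -9338$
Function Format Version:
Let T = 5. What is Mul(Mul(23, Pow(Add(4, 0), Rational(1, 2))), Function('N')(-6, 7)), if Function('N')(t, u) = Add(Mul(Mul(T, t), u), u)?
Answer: -9338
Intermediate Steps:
Function('N')(t, u) = Add(u, Mul(5, t, u)) (Function('N')(t, u) = Add(Mul(Mul(5, t), u), u) = Add(Mul(5, t, u), u) = Add(u, Mul(5, t, u)))
Mul(Mul(23, Pow(Add(4, 0), Rational(1, 2))), Function('N')(-6, 7)) = Mul(Mul(23, Pow(Add(4, 0), Rational(1, 2))), Mul(7, Add(1, Mul(5, -6)))) = Mul(Mul(23, Pow(4, Rational(1, 2))), Mul(7, Add(1, -30))) = Mul(Mul(23, 2), Mul(7, -29)) = Mul(46, -203) = -9338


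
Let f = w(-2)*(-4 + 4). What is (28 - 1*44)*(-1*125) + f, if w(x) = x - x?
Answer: 2000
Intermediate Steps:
w(x) = 0
f = 0 (f = 0*(-4 + 4) = 0*0 = 0)
(28 - 1*44)*(-1*125) + f = (28 - 1*44)*(-1*125) + 0 = (28 - 44)*(-125) + 0 = -16*(-125) + 0 = 2000 + 0 = 2000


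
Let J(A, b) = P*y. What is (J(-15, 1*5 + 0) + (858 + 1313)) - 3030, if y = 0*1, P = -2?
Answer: -859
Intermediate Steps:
y = 0
J(A, b) = 0 (J(A, b) = -2*0 = 0)
(J(-15, 1*5 + 0) + (858 + 1313)) - 3030 = (0 + (858 + 1313)) - 3030 = (0 + 2171) - 3030 = 2171 - 3030 = -859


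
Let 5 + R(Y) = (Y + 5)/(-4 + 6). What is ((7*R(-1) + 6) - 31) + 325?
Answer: 279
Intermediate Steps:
R(Y) = -5/2 + Y/2 (R(Y) = -5 + (Y + 5)/(-4 + 6) = -5 + (5 + Y)/2 = -5 + (5 + Y)*(1/2) = -5 + (5/2 + Y/2) = -5/2 + Y/2)
((7*R(-1) + 6) - 31) + 325 = ((7*(-5/2 + (1/2)*(-1)) + 6) - 31) + 325 = ((7*(-5/2 - 1/2) + 6) - 31) + 325 = ((7*(-3) + 6) - 31) + 325 = ((-21 + 6) - 31) + 325 = (-15 - 31) + 325 = -46 + 325 = 279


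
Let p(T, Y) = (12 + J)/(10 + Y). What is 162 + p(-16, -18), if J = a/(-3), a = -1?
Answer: 3851/24 ≈ 160.46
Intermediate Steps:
J = ⅓ (J = -1/(-3) = -1*(-⅓) = ⅓ ≈ 0.33333)
p(T, Y) = 37/(3*(10 + Y)) (p(T, Y) = (12 + ⅓)/(10 + Y) = 37/(3*(10 + Y)))
162 + p(-16, -18) = 162 + 37/(3*(10 - 18)) = 162 + (37/3)/(-8) = 162 + (37/3)*(-⅛) = 162 - 37/24 = 3851/24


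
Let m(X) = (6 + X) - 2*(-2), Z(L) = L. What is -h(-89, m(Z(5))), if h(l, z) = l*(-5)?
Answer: -445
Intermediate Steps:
m(X) = 10 + X (m(X) = (6 + X) + 4 = 10 + X)
h(l, z) = -5*l
-h(-89, m(Z(5))) = -(-5)*(-89) = -1*445 = -445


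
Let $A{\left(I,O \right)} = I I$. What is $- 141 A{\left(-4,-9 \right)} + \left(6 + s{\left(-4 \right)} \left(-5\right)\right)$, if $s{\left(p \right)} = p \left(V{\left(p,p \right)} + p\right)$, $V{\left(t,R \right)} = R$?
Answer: $-2410$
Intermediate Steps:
$A{\left(I,O \right)} = I^{2}$
$s{\left(p \right)} = 2 p^{2}$ ($s{\left(p \right)} = p \left(p + p\right) = p 2 p = 2 p^{2}$)
$- 141 A{\left(-4,-9 \right)} + \left(6 + s{\left(-4 \right)} \left(-5\right)\right) = - 141 \left(-4\right)^{2} + \left(6 + 2 \left(-4\right)^{2} \left(-5\right)\right) = \left(-141\right) 16 + \left(6 + 2 \cdot 16 \left(-5\right)\right) = -2256 + \left(6 + 32 \left(-5\right)\right) = -2256 + \left(6 - 160\right) = -2256 - 154 = -2410$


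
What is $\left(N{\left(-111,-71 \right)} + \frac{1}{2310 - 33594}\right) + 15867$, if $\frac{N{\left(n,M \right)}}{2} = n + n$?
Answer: $\frac{482493131}{31284} \approx 15423.0$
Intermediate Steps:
$N{\left(n,M \right)} = 4 n$ ($N{\left(n,M \right)} = 2 \left(n + n\right) = 2 \cdot 2 n = 4 n$)
$\left(N{\left(-111,-71 \right)} + \frac{1}{2310 - 33594}\right) + 15867 = \left(4 \left(-111\right) + \frac{1}{2310 - 33594}\right) + 15867 = \left(-444 + \frac{1}{-31284}\right) + 15867 = \left(-444 - \frac{1}{31284}\right) + 15867 = - \frac{13890097}{31284} + 15867 = \frac{482493131}{31284}$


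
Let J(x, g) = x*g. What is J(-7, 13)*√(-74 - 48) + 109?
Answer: 109 - 91*I*√122 ≈ 109.0 - 1005.1*I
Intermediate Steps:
J(x, g) = g*x
J(-7, 13)*√(-74 - 48) + 109 = (13*(-7))*√(-74 - 48) + 109 = -91*I*√122 + 109 = 109 - 91*I*√122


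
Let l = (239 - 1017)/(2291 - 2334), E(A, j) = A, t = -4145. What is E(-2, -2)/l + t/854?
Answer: -1649127/332206 ≈ -4.9642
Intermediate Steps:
l = 778/43 (l = -778/(-43) = -778*(-1/43) = 778/43 ≈ 18.093)
E(-2, -2)/l + t/854 = -2/778/43 - 4145/854 = -2*43/778 - 4145*1/854 = -43/389 - 4145/854 = -1649127/332206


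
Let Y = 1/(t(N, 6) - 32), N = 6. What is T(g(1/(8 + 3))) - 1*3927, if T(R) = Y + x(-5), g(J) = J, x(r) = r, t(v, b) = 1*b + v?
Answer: -78641/20 ≈ -3932.1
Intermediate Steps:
t(v, b) = b + v
Y = -1/20 (Y = 1/((6 + 6) - 32) = 1/(12 - 32) = 1/(-20) = -1/20 ≈ -0.050000)
T(R) = -101/20 (T(R) = -1/20 - 5 = -101/20)
T(g(1/(8 + 3))) - 1*3927 = -101/20 - 1*3927 = -101/20 - 3927 = -78641/20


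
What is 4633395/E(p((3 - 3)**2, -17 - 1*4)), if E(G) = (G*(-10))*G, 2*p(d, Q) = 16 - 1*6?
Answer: -926679/50 ≈ -18534.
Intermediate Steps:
p(d, Q) = 5 (p(d, Q) = (16 - 1*6)/2 = (16 - 6)/2 = (1/2)*10 = 5)
E(G) = -10*G**2 (E(G) = (-10*G)*G = -10*G**2)
4633395/E(p((3 - 3)**2, -17 - 1*4)) = 4633395/((-10*5**2)) = 4633395/((-10*25)) = 4633395/(-250) = 4633395*(-1/250) = -926679/50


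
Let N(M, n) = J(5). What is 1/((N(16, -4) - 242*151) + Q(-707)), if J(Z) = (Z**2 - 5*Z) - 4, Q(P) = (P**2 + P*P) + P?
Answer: 1/962445 ≈ 1.0390e-6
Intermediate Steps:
Q(P) = P + 2*P**2 (Q(P) = (P**2 + P**2) + P = 2*P**2 + P = P + 2*P**2)
J(Z) = -4 + Z**2 - 5*Z
N(M, n) = -4 (N(M, n) = -4 + 5**2 - 5*5 = -4 + 25 - 25 = -4)
1/((N(16, -4) - 242*151) + Q(-707)) = 1/((-4 - 242*151) - 707*(1 + 2*(-707))) = 1/((-4 - 36542) - 707*(1 - 1414)) = 1/(-36546 - 707*(-1413)) = 1/(-36546 + 998991) = 1/962445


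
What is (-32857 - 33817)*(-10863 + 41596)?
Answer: -2049092042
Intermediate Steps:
(-32857 - 33817)*(-10863 + 41596) = -66674*30733 = -2049092042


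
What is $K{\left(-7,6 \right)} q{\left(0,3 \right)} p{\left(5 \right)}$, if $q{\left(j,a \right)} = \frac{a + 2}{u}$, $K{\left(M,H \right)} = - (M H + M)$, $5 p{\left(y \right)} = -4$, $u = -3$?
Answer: $\frac{196}{3} \approx 65.333$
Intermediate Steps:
$p{\left(y \right)} = - \frac{4}{5}$ ($p{\left(y \right)} = \frac{1}{5} \left(-4\right) = - \frac{4}{5}$)
$K{\left(M,H \right)} = - M - H M$ ($K{\left(M,H \right)} = - (H M + M) = - (M + H M) = - M - H M$)
$q{\left(j,a \right)} = - \frac{2}{3} - \frac{a}{3}$ ($q{\left(j,a \right)} = \frac{a + 2}{-3} = \left(2 + a\right) \left(- \frac{1}{3}\right) = - \frac{2}{3} - \frac{a}{3}$)
$K{\left(-7,6 \right)} q{\left(0,3 \right)} p{\left(5 \right)} = \left(-1\right) \left(-7\right) \left(1 + 6\right) \left(- \frac{2}{3} - 1\right) \left(- \frac{4}{5}\right) = \left(-1\right) \left(-7\right) 7 \left(- \frac{2}{3} - 1\right) \left(- \frac{4}{5}\right) = 49 \left(- \frac{5}{3}\right) \left(- \frac{4}{5}\right) = \left(- \frac{245}{3}\right) \left(- \frac{4}{5}\right) = \frac{196}{3}$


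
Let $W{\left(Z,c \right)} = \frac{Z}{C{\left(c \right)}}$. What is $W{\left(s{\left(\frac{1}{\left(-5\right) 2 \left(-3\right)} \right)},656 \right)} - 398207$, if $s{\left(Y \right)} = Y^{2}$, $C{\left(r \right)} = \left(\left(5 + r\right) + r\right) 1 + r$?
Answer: $- \frac{707096169899}{1775700} \approx -3.9821 \cdot 10^{5}$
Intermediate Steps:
$C{\left(r \right)} = 5 + 3 r$ ($C{\left(r \right)} = \left(5 + 2 r\right) 1 + r = \left(5 + 2 r\right) + r = 5 + 3 r$)
$W{\left(Z,c \right)} = \frac{Z}{5 + 3 c}$
$W{\left(s{\left(\frac{1}{\left(-5\right) 2 \left(-3\right)} \right)},656 \right)} - 398207 = \frac{\left(\frac{1}{\left(-5\right) 2 \left(-3\right)}\right)^{2}}{5 + 3 \cdot 656} - 398207 = \frac{\left(\frac{1}{\left(-10\right) \left(-3\right)}\right)^{2}}{5 + 1968} - 398207 = \frac{\left(\frac{1}{30}\right)^{2}}{1973} - 398207 = \left(\frac{1}{30}\right)^{2} \cdot \frac{1}{1973} - 398207 = \frac{1}{900} \cdot \frac{1}{1973} - 398207 = \frac{1}{1775700} - 398207 = - \frac{707096169899}{1775700}$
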